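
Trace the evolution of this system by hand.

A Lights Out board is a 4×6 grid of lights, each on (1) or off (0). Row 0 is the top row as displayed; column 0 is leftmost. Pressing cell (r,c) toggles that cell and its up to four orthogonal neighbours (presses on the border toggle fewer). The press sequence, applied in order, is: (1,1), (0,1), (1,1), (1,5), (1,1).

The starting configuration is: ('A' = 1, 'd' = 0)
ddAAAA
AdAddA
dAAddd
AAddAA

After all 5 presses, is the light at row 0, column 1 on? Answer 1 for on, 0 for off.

0

gen 0: ddAAAA
AdAddA
dAAddd
AAddAA
gen 1: dAAAAA
dAdddA
ddAddd
AAddAA
gen 2: AddAAA
dddddA
ddAddd
AAddAA
gen 3: AAdAAA
AAAddA
dAAddd
AAddAA
gen 4: AAdAAd
AAAdAd
dAAddA
AAddAA
gen 5: AddAAd
ddddAd
ddAddA
AAddAA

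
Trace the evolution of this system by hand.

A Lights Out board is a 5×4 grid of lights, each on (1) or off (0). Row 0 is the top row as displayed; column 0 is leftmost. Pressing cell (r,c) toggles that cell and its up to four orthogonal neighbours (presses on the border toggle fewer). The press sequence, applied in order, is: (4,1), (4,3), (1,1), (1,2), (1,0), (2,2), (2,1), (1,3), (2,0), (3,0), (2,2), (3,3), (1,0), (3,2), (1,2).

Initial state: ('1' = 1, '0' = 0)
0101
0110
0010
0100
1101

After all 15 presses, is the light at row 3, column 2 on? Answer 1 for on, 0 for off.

0

gen 0: 0101
0110
0010
0100
1101
gen 1: 0101
0110
0010
0000
0011
gen 2: 0101
0110
0010
0001
0000
gen 3: 0001
1000
0110
0001
0000
gen 4: 0011
1111
0100
0001
0000
gen 5: 1011
0011
1100
0001
0000
gen 6: 1011
0001
1011
0011
0000
gen 7: 1011
0101
0101
0111
0000
gen 8: 1010
0110
0100
0111
0000
gen 9: 1010
1110
1000
1111
0000
gen 10: 1010
1110
0000
0011
1000
gen 11: 1010
1100
0111
0001
1000
gen 12: 1010
1100
0110
0010
1001
gen 13: 0010
0000
1110
0010
1001
gen 14: 0010
0000
1100
0101
1011
gen 15: 0000
0111
1110
0101
1011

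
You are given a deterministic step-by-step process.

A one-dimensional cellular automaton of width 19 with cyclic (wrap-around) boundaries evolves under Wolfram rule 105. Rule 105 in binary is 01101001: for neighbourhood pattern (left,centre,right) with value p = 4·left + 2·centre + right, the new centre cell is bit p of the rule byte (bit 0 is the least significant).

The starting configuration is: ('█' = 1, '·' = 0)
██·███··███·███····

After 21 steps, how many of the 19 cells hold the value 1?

step 0: ██·███··███·███····
step 1: ████·█··█·███·█·██·
step 2: █··██····██·██·████
step 3: █··██·██·███████···
step 4: ···███████·····█·█·
step 5: ██·█·····█·███··█··
step 6: ███··███··██·█·····
step 7: █·█··█·█··███··███·
step 8: ·█····█···█·█··█·██
step 9: █··██···█··█····███
step 10: █··██·█······██·█··
step 11: ···███··████·███···
step 12: ██·█·█··█··███·█·██
step 13: ·██·█······█·██·██·
step 14: ·███··████··██████·
step 15: ·█·█··█··█··█····█·
step 16: ··█···········██···
step 17: █···█████████·██·██
step 18: █·█·█·······██████·
step 19: ·█·█··█████·█····██
step 20: █·█···█···██··██·██
step 21: ██··█···█·██··████·

10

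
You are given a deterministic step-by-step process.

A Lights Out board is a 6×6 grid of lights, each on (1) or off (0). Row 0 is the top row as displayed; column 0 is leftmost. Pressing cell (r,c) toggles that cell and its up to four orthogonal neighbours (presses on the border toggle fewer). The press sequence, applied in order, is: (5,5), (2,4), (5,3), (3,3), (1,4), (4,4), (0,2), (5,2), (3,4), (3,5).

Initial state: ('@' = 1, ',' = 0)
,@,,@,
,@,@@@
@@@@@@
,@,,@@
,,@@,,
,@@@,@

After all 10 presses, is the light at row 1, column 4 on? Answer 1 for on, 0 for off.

0) ,@,,@,
,@,@@@
@@@@@@
,@,,@@
,,@@,,
,@@@,@
1) ,@,,@,
,@,@@@
@@@@@@
,@,,@@
,,@@,@
,@@@@,
2) ,@,,@,
,@,@,@
@@@,,,
,@,,,@
,,@@,@
,@@@@,
3) ,@,,@,
,@,@,@
@@@,,,
,@,,,@
,,@,,@
,@,,,,
4) ,@,,@,
,@,@,@
@@@@,,
,@@@@@
,,@@,@
,@,,,,
5) ,@,,,,
,@,,@,
@@@@@,
,@@@@@
,,@@,@
,@,,,,
6) ,@,,,,
,@,,@,
@@@@@,
,@@@,@
,,@,@,
,@,,@,
7) ,,@@,,
,@@,@,
@@@@@,
,@@@,@
,,@,@,
,@,,@,
8) ,,@@,,
,@@,@,
@@@@@,
,@@@,@
,,,,@,
,,@@@,
9) ,,@@,,
,@@,@,
@@@@,,
,@@,@,
,,,,,,
,,@@@,
10) ,,@@,,
,@@,@,
@@@@,@
,@@,,@
,,,,,@
,,@@@,

1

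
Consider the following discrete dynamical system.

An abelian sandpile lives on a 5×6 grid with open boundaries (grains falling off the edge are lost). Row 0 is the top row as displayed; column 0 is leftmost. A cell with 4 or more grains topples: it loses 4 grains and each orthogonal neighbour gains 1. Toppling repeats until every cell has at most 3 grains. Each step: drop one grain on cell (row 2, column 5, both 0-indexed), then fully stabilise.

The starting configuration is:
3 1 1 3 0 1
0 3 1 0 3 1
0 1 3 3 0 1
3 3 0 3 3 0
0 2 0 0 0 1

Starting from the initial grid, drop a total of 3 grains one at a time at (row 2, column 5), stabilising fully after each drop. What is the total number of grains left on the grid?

42

[0] 3 1 1 3 0 1
0 3 1 0 3 1
0 1 3 3 0 1
3 3 0 3 3 0
0 2 0 0 0 1
[1] 3 1 1 3 0 1
0 3 1 0 3 1
0 1 3 3 0 2
3 3 0 3 3 0
0 2 0 0 0 1
[2] 3 1 1 3 0 1
0 3 1 0 3 1
0 1 3 3 0 3
3 3 0 3 3 0
0 2 0 0 0 1
[3] 3 1 1 3 0 1
0 3 1 0 3 2
0 1 3 3 1 0
3 3 0 3 3 1
0 2 0 0 0 1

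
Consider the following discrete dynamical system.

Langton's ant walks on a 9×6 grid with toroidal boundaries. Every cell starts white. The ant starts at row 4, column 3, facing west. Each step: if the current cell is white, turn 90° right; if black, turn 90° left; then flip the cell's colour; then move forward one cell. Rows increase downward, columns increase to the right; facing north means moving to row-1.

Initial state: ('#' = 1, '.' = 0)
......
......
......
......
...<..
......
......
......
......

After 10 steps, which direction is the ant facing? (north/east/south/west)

step 0: ......
......
......
......
...<..
......
......
......
......
step 1: ......
......
......
...^..
...#..
......
......
......
......
step 2: ......
......
......
...#>.
...#..
......
......
......
......
step 3: ......
......
......
...##.
...#v.
......
......
......
......
step 4: ......
......
......
...##.
...<#.
......
......
......
......
step 5: ......
......
......
...##.
....#.
...v..
......
......
......
step 6: ......
......
......
...##.
....#.
..<#..
......
......
......
step 7: ......
......
......
...##.
..^.#.
..##..
......
......
......
step 8: ......
......
......
...##.
..#>#.
..##..
......
......
......
step 9: ......
......
......
...##.
..###.
..#v..
......
......
......
step 10: ......
......
......
...##.
..###.
..#.>.
......
......
......

east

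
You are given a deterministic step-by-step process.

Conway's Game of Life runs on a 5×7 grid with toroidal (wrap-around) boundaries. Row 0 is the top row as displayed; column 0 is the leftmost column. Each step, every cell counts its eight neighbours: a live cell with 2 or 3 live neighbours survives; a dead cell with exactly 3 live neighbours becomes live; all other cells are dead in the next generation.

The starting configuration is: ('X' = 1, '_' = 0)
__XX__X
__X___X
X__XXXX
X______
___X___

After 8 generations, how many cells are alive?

gen 0: __XX__X
__X___X
X__XXXX
X______
___X___
gen 1: __XX___
_XX____
XX_XXX_
X__X_X_
__XX___
gen 2: _______
X______
X__X_X_
X____X_
_X_____
gen 3: _______
______X
XX__X__
XX__X__
_______
gen 4: _______
X______
_X___XX
XX_____
_______
gen 5: _______
X_____X
_X____X
XX____X
_______
gen 6: _______
X_____X
_X___X_
_X____X
X______
gen 7: X_____X
X_____X
_X___X_
_X____X
X______
gen 8: _X_____
_X___X_
_X___X_
_X____X
_X_____

8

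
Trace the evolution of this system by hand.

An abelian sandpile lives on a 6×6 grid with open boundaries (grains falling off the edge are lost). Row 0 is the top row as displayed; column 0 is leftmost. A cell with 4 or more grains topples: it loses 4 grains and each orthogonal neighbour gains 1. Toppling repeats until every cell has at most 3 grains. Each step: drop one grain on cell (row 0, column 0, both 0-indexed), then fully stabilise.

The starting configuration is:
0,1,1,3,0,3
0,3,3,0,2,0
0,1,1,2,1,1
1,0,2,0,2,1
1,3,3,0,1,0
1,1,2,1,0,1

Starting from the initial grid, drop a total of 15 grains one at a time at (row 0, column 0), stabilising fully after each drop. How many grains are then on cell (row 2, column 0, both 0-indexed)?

step 0: 0,1,1,3,0,3
0,3,3,0,2,0
0,1,1,2,1,1
1,0,2,0,2,1
1,3,3,0,1,0
1,1,2,1,0,1
step 1: 1,1,1,3,0,3
0,3,3,0,2,0
0,1,1,2,1,1
1,0,2,0,2,1
1,3,3,0,1,0
1,1,2,1,0,1
step 2: 2,1,1,3,0,3
0,3,3,0,2,0
0,1,1,2,1,1
1,0,2,0,2,1
1,3,3,0,1,0
1,1,2,1,0,1
step 3: 3,1,1,3,0,3
0,3,3,0,2,0
0,1,1,2,1,1
1,0,2,0,2,1
1,3,3,0,1,0
1,1,2,1,0,1
step 4: 0,2,1,3,0,3
1,3,3,0,2,0
0,1,1,2,1,1
1,0,2,0,2,1
1,3,3,0,1,0
1,1,2,1,0,1
step 5: 1,2,1,3,0,3
1,3,3,0,2,0
0,1,1,2,1,1
1,0,2,0,2,1
1,3,3,0,1,0
1,1,2,1,0,1
step 6: 2,2,1,3,0,3
1,3,3,0,2,0
0,1,1,2,1,1
1,0,2,0,2,1
1,3,3,0,1,0
1,1,2,1,0,1
step 7: 3,2,1,3,0,3
1,3,3,0,2,0
0,1,1,2,1,1
1,0,2,0,2,1
1,3,3,0,1,0
1,1,2,1,0,1
step 8: 0,3,1,3,0,3
2,3,3,0,2,0
0,1,1,2,1,1
1,0,2,0,2,1
1,3,3,0,1,0
1,1,2,1,0,1
step 9: 1,3,1,3,0,3
2,3,3,0,2,0
0,1,1,2,1,1
1,0,2,0,2,1
1,3,3,0,1,0
1,1,2,1,0,1
step 10: 2,3,1,3,0,3
2,3,3,0,2,0
0,1,1,2,1,1
1,0,2,0,2,1
1,3,3,0,1,0
1,1,2,1,0,1
step 11: 3,3,1,3,0,3
2,3,3,0,2,0
0,1,1,2,1,1
1,0,2,0,2,1
1,3,3,0,1,0
1,1,2,1,0,1
step 12: 2,1,3,3,0,3
0,2,0,1,2,0
1,2,2,2,1,1
1,0,2,0,2,1
1,3,3,0,1,0
1,1,2,1,0,1
step 13: 3,1,3,3,0,3
0,2,0,1,2,0
1,2,2,2,1,1
1,0,2,0,2,1
1,3,3,0,1,0
1,1,2,1,0,1
step 14: 0,2,3,3,0,3
1,2,0,1,2,0
1,2,2,2,1,1
1,0,2,0,2,1
1,3,3,0,1,0
1,1,2,1,0,1
step 15: 1,2,3,3,0,3
1,2,0,1,2,0
1,2,2,2,1,1
1,0,2,0,2,1
1,3,3,0,1,0
1,1,2,1,0,1

1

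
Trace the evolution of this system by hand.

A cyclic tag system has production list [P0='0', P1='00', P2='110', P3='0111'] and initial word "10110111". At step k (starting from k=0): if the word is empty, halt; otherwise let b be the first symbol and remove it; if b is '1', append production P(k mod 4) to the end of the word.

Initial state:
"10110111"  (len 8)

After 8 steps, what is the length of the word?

step 0: "10110111"  (len 8)
step 1: "01101110"  (len 8)
step 2: "1101110"  (len 7)
step 3: "101110110"  (len 9)
step 4: "011101100111"  (len 12)
step 5: "11101100111"  (len 11)
step 6: "110110011100"  (len 12)
step 7: "10110011100110"  (len 14)
step 8: "01100111001100111"  (len 17)

17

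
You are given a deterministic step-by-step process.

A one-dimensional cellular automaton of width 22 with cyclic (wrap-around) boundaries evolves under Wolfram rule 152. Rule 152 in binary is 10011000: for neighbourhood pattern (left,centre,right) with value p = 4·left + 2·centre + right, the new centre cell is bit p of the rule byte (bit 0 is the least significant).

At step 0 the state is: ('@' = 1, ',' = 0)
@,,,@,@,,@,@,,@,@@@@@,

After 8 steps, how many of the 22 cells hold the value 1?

4

0) @,,,@,@,,@,@,,@,@@@@@,
1) ,@,,,,,@,,,,@,,,@@@@,,
2) ,,@,,,,,@,,,,@,,@@@,@,
3) ,,,@,,,,,@,,,,@,@@,,,@
4) @,,,@,,,,,@,,,,,@,@,,,
5) ,@,,,@,,,,,@,,,,,,,@,,
6) ,,@,,,@,,,,,@,,,,,,,@,
7) ,,,@,,,@,,,,,@,,,,,,,@
8) @,,,@,,,@,,,,,@,,,,,,,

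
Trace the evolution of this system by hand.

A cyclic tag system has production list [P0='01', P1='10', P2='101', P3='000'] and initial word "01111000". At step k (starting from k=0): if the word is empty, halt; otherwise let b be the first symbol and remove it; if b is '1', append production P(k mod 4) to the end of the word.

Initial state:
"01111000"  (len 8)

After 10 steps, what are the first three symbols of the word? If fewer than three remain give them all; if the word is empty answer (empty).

0) "01111000"  (len 8)
1) "1111000"  (len 7)
2) "11100010"  (len 8)
3) "1100010101"  (len 10)
4) "100010101000"  (len 12)
5) "0001010100001"  (len 13)
6) "001010100001"  (len 12)
7) "01010100001"  (len 11)
8) "1010100001"  (len 10)
9) "01010000101"  (len 11)
10) "1010000101"  (len 10)

101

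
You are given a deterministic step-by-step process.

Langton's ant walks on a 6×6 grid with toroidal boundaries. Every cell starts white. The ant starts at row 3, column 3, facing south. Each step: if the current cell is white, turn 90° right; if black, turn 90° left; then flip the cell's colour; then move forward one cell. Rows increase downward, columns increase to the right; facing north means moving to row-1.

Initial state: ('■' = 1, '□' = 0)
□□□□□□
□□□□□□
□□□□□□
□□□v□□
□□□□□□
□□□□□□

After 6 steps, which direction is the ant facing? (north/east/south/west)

step 0: □□□□□□
□□□□□□
□□□□□□
□□□v□□
□□□□□□
□□□□□□
step 1: □□□□□□
□□□□□□
□□□□□□
□□<■□□
□□□□□□
□□□□□□
step 2: □□□□□□
□□□□□□
□□^□□□
□□■■□□
□□□□□□
□□□□□□
step 3: □□□□□□
□□□□□□
□□■>□□
□□■■□□
□□□□□□
□□□□□□
step 4: □□□□□□
□□□□□□
□□■■□□
□□■v□□
□□□□□□
□□□□□□
step 5: □□□□□□
□□□□□□
□□■■□□
□□■□>□
□□□□□□
□□□□□□
step 6: □□□□□□
□□□□□□
□□■■□□
□□■□■□
□□□□v□
□□□□□□

south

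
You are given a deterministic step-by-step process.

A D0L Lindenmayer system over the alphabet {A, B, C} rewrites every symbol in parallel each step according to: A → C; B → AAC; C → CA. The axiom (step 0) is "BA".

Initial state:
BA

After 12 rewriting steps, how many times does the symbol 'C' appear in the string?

t=0: BA
t=1: AACC
t=2: CCCACA
t=3: CACACACCAC
t=4: CACCACCACCACACCA
t=5: CACCACACCACACCACACCACCACAC
t=6: CACCACACCACCACACCACCACACCACCACACCACACCACCA
t=7: CACCACACCACCACACCACACCACCACACCACACCACCACACCACACCACCACACCACCACACCACAC
t=8: CACCACACCACCACACCACACCACCACACCACCACACCACACCACCACACCACCACACCACACCACCACACCACCACACCACACCACCACACCACACCACCACACCACCA
t=9: CACCACACCACCACACCACACCACCACACCACCACACCACACCACCACACCACACCAC…CACCACCACACCACCACACCACACCACCACACCACCACACCACACCACCACACCACAC  (len 178)
t=10: CACCACACCACCACACCACACCACCACACCACCACACCACACCACCACACCACACCAC…CCACACCACACCACCACACCACACCACCACACCACCACACCACACCACCACACCACCA  (len 288)
t=11: CACCACACCACCACACCACACCACCACACCACCACACCACACCACCACACCACACCAC…CCACACCACACCACCACACCACACCACCACACCACCACACCACACCACCACACCACAC  (len 466)
t=12: CACCACACCACCACACCACACCACCACACCACCACACCACACCACCACACCACACCAC…CCACACCACACCACCACACCACACCACCACACCACCACACCACACCACCACACCACCA  (len 754)

466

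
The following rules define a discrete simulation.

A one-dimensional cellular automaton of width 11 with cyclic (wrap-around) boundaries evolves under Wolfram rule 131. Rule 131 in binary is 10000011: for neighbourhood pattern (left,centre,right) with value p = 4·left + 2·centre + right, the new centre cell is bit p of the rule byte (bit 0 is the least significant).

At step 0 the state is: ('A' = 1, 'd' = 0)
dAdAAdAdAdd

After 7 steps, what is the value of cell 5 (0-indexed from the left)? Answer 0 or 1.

gen 0: dAdAAdAdAdd
gen 1: AdddddddddA
gen 2: ddAAAAAAAAd
gen 3: AAdAAAAAAdd
gen 4: ddddAAAAddA
gen 5: dAAAdAAddAd
gen 6: AdAdddddAdd
gen 7: ddddAAAAddA

1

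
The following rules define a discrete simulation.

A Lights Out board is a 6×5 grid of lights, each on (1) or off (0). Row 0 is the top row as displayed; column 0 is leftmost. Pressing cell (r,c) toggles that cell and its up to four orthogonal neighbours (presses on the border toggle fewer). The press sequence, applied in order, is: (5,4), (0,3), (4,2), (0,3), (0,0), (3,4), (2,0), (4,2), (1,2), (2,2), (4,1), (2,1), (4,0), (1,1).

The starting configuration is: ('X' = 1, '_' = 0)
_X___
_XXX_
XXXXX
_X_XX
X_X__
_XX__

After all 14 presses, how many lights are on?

t=0: _X___
_XXX_
XXXXX
_X_XX
X_X__
_XX__
t=1: _X___
_XXX_
XXXXX
_X_XX
X_X_X
_XXXX
t=2: _XXXX
_XX__
XXXXX
_X_XX
X_X_X
_XXXX
t=3: _XXXX
_XX__
XXXXX
_XXXX
XX_XX
_X_XX
t=4: _X___
_XXX_
XXXXX
_XXXX
XX_XX
_X_XX
t=5: X____
XXXX_
XXXXX
_XXXX
XX_XX
_X_XX
t=6: X____
XXXX_
XXXX_
_XX__
XX_X_
_X_XX
t=7: X____
_XXX_
__XX_
XXX__
XX_X_
_X_XX
t=8: X____
_XXX_
__XX_
XX___
X_X__
_XXXX
t=9: X_X__
_____
___X_
XX___
X_X__
_XXXX
t=10: X_X__
__X__
_XX__
XXX__
X_X__
_XXXX
t=11: X_X__
__X__
_XX__
X_X__
_X___
__XXX
t=12: X_X__
_XX__
X____
XXX__
_X___
__XXX
t=13: X_X__
_XX__
X____
_XX__
X____
X_XXX
t=14: XXX__
X____
XX___
_XX__
X____
X_XXX

13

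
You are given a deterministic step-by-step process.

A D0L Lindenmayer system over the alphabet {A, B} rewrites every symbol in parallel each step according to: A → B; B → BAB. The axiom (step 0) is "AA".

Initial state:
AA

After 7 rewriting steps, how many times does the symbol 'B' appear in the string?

338

gen 0: AA
gen 1: BB
gen 2: BABBAB
gen 3: BABBBABBABBBAB
gen 4: BABBBABBABBABBBABBABBBABBABBABBBAB
gen 5: BABBBABBABBABBBABBABBBABBABBBABBABBABBBABBABBBABBABBABBBABBABBBABBABBBABBABBABBBAB
gen 6: BABBBABBABBABBBABBABBBABBABBBABBABBABBBABBABBBABBABBABBBAB…BABBBABBABBABBBABBABBBABBABBABBBABBABBBABBABBBABBABBABBBAB  (len 198)
gen 7: BABBBABBABBABBBABBABBBABBABBBABBABBABBBABBABBBABBABBABBBAB…BABBBABBABBABBBABBABBBABBABBABBBABBABBBABBABBBABBABBABBBAB  (len 478)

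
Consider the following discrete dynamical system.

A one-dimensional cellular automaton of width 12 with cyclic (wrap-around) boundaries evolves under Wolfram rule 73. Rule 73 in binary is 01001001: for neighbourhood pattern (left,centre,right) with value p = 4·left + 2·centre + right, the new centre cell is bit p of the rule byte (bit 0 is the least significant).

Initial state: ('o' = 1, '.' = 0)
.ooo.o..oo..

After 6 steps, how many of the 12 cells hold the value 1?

gen 0: .ooo.o..oo..
gen 1: .o.o....oo.o
gen 2: .....oo.oo..
gen 3: oooo.oo.oo.o
gen 4: ...o.oo.oo.o
gen 5: .o...oo.oo..
gen 6: ...o.oo.oo.o

6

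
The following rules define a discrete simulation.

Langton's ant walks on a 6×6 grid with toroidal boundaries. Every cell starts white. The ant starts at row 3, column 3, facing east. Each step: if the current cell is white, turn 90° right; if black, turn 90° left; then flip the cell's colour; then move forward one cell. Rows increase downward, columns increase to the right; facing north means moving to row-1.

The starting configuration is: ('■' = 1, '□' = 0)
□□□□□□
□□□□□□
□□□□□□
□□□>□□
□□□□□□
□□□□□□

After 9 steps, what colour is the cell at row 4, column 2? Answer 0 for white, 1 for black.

1

0) □□□□□□
□□□□□□
□□□□□□
□□□>□□
□□□□□□
□□□□□□
1) □□□□□□
□□□□□□
□□□□□□
□□□■□□
□□□v□□
□□□□□□
2) □□□□□□
□□□□□□
□□□□□□
□□□■□□
□□<■□□
□□□□□□
3) □□□□□□
□□□□□□
□□□□□□
□□^■□□
□□■■□□
□□□□□□
4) □□□□□□
□□□□□□
□□□□□□
□□■>□□
□□■■□□
□□□□□□
5) □□□□□□
□□□□□□
□□□^□□
□□■□□□
□□■■□□
□□□□□□
6) □□□□□□
□□□□□□
□□□■>□
□□■□□□
□□■■□□
□□□□□□
7) □□□□□□
□□□□□□
□□□■■□
□□■□v□
□□■■□□
□□□□□□
8) □□□□□□
□□□□□□
□□□■■□
□□■<■□
□□■■□□
□□□□□□
9) □□□□□□
□□□□□□
□□□^■□
□□■■■□
□□■■□□
□□□□□□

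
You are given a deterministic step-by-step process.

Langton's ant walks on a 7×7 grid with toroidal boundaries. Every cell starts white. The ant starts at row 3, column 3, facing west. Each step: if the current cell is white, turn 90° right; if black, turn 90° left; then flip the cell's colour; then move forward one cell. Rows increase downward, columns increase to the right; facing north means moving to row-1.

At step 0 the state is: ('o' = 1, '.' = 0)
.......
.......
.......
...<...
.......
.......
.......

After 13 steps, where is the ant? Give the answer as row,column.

k=0  .......
.......
.......
...<...
.......
.......
.......
k=1  .......
.......
...^...
...o...
.......
.......
.......
k=2  .......
.......
...o>..
...o...
.......
.......
.......
k=3  .......
.......
...oo..
...ov..
.......
.......
.......
k=4  .......
.......
...oo..
...<o..
.......
.......
.......
k=5  .......
.......
...oo..
....o..
...v...
.......
.......
k=6  .......
.......
...oo..
....o..
..<o...
.......
.......
k=7  .......
.......
...oo..
..^.o..
..oo...
.......
.......
k=8  .......
.......
...oo..
..o>o..
..oo...
.......
.......
k=9  .......
.......
...oo..
..ooo..
..ov...
.......
.......
k=10  .......
.......
...oo..
..ooo..
..o.>..
.......
.......
k=11  .......
.......
...oo..
..ooo..
..o.o..
....v..
.......
k=12  .......
.......
...oo..
..ooo..
..o.o..
...<o..
.......
k=13  .......
.......
...oo..
..ooo..
..o^o..
...oo..
.......

4,3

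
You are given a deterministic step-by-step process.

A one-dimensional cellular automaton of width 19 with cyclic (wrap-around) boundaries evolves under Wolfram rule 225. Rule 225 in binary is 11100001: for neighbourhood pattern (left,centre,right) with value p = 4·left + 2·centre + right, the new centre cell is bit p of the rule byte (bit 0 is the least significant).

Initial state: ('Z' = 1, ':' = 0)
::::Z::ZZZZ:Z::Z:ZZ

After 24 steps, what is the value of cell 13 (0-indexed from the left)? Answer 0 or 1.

1

t=0: ::::Z::ZZZZ:Z::Z:ZZ
t=1: :ZZ:::::ZZZZ::::Z:Z
t=2: Z:Z:ZZZ::ZZZ:ZZ::Z:
t=3: :Z:Z:ZZ:::ZZZ:Z:::Z
t=4: Z:Z:Z:Z:Z::ZZZ::Z::
t=5: :Z:Z:Z:Z::::ZZ:::::
t=6: ::Z:Z:Z::ZZ::Z:ZZZZ
t=7: :::Z:Z::::Z:::Z:ZZZ
t=8: :Z::Z::ZZ:::Z::Z:ZZ
t=9: Z:::::::Z:Z:::::Z:Z
t=10: Z:ZZZZZ::Z::ZZZ::Z:
t=11: :Z:ZZZZ::::::ZZ:::Z
t=12: Z:Z:ZZZ:ZZZZ::Z:Z::
t=13: :Z:Z:ZZZ:ZZZ:::Z:::
t=14: ::Z:Z:ZZZ:ZZ:Z:::ZZ
t=15: :::Z:Z:ZZZ:ZZ::Z::Z
t=16: :Z::Z:Z:ZZZ:Z::::::
t=17: :::::Z:Z:ZZZ::ZZZZZ
t=18: :ZZZ::Z:Z:ZZ:::ZZZZ
t=19: Z:ZZ:::Z:Z:Z:Z::ZZZ
t=20: ZZ:Z:Z::Z:Z:Z::::ZZ
t=21: ZZZ:Z::::Z:Z::ZZ::Z
t=22: ZZZZ::ZZ::Z::::Z:::
t=23: :ZZZ:::Z::::ZZ:::Z:
t=24: ::ZZ:Z:::ZZ::Z:Z:::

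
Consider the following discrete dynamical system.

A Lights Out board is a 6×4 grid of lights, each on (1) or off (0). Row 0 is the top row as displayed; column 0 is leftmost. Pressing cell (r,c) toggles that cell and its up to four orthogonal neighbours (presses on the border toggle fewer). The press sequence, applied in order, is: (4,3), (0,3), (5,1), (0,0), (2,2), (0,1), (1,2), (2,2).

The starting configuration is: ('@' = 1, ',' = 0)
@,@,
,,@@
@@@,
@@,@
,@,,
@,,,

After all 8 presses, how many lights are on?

13

gen 0: @,@,
,,@@
@@@,
@@,@
,@,,
@,,,
gen 1: @,@,
,,@@
@@@,
@@,,
,@@@
@,,@
gen 2: @,,@
,,@,
@@@,
@@,,
,@@@
@,,@
gen 3: @,,@
,,@,
@@@,
@@,,
,,@@
,@@@
gen 4: ,@,@
@,@,
@@@,
@@,,
,,@@
,@@@
gen 5: ,@,@
@,,,
@,,@
@@@,
,,@@
,@@@
gen 6: @,@@
@@,,
@,,@
@@@,
,,@@
,@@@
gen 7: @,,@
@,@@
@,@@
@@@,
,,@@
,@@@
gen 8: @,,@
@,,@
@@,,
@@,,
,,@@
,@@@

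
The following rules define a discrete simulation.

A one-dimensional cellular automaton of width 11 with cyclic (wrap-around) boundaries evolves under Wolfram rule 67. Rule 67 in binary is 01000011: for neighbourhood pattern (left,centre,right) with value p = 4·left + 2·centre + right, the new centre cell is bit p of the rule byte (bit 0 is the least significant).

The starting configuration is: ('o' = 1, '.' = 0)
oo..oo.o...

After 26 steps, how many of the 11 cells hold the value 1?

0) oo..oo.o...
1) .o.o.o...oo
2) .......oo.o
3) .oooooo.o..
4) o.....o...o
5) o.oooo..oo.
6) .....o.o.o.
7) ooooo......
8) ....o.ooooo
9) .ooo......o
10) ...o.ooooo.
11) ooo......o.
12) ..o.ooooo..
13) oo......o.o
14) .o.ooooo...
15) o......o.oo
16) o.ooooo....
17) ......o.ooo
18) .ooooo....o
19) .....o.ooo.
20) ooooo....o.
21) ....o.ooo..
22) oooo....o.o
23) ...o.ooo...
24) ooo....o.oo
25) ..o.ooo....
26) oo....o.ooo

6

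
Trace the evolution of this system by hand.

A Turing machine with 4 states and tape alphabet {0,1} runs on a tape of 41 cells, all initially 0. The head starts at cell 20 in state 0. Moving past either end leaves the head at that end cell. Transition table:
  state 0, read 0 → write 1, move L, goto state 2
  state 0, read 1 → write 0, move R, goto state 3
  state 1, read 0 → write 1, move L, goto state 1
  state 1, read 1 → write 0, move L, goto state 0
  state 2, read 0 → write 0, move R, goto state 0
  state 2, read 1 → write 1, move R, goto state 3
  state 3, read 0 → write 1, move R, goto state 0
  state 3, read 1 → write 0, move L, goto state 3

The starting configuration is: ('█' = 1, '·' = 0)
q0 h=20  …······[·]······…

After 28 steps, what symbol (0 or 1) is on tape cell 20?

0) q0 h=20  …······[·]······…
1) q2 h=19  …······[·]█·····…
2) q0 h=20  …······[█]······…
3) q3 h=21  …······[·]······…
4) q0 h=22  …·····█[·]······…
5) q2 h=21  …······[█]█·····…
6) q3 h=22  …·····█[█]······…
7) q3 h=21  …······[█]······…
8) q3 h=20  …······[·]······…
9) q0 h=21  …·····█[·]······…
10) q2 h=20  …······[█]█·····…
11) q3 h=21  …·····█[█]······…
12) q3 h=20  …······[█]······…
13) q3 h=19  …······[·]······…
14) q0 h=20  …·····█[·]······…
15) q2 h=19  …······[█]█·····…
16) q3 h=20  …·····█[█]······…
17) q3 h=19  …······[█]······…
18) q3 h=18  …······[·]······…
19) q0 h=19  …·····█[·]······…
20) q2 h=18  …······[█]█·····…
21) q3 h=19  …·····█[█]······…
22) q3 h=18  …······[█]······…
23) q3 h=17  …······[·]······…
24) q0 h=18  …·····█[·]······…
25) q2 h=17  …······[█]█·····…
26) q3 h=18  …·····█[█]······…
27) q3 h=17  …······[█]······…
28) q3 h=16  …······[·]······…

0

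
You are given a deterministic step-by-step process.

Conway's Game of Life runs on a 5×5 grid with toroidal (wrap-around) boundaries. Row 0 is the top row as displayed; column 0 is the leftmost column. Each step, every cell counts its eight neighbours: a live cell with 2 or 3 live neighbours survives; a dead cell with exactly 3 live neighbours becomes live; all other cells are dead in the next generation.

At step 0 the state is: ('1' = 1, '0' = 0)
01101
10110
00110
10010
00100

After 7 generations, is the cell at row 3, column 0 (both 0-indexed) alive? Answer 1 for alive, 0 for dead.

0

gen 0: 01101
10110
00110
10010
00100
gen 1: 10001
10000
00000
01011
10101
gen 2: 00010
10001
10001
01111
00100
gen 3: 00011
10010
00100
01101
01001
gen 4: 00110
00110
10101
01100
01001
gen 5: 01001
00000
10001
00101
11000
gen 6: 01000
00001
10011
00011
01111
gen 7: 01001
00011
10000
01000
01001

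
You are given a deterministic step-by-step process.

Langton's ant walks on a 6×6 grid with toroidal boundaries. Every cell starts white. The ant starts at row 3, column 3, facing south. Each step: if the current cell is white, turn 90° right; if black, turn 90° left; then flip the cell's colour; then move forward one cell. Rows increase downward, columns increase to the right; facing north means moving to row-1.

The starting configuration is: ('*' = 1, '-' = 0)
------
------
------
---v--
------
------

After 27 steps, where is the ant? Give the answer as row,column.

0,5

step 0: ------
------
------
---v--
------
------
step 1: ------
------
------
--<*--
------
------
step 2: ------
------
--^---
--**--
------
------
step 3: ------
------
--*>--
--**--
------
------
step 4: ------
------
--**--
--*v--
------
------
step 5: ------
------
--**--
--*->-
------
------
step 6: ------
------
--**--
--*-*-
----v-
------
step 7: ------
------
--**--
--*-*-
---<*-
------
step 8: ------
------
--**--
--*^*-
---**-
------
step 9: ------
------
--**--
--**>-
---**-
------
step 10: ------
------
--**^-
--**--
---**-
------
step 11: ------
------
--***>
--**--
---**-
------
step 12: ------
------
--****
--**-v
---**-
------
step 13: ------
------
--****
--**<*
---**-
------
step 14: ------
------
--**^*
--****
---**-
------
step 15: ------
------
--*<-*
--****
---**-
------
step 16: ------
------
--*--*
--*v**
---**-
------
step 17: ------
------
--*--*
--*->*
---**-
------
step 18: ------
------
--*-^*
--*--*
---**-
------
step 19: ------
------
--*-*>
--*--*
---**-
------
step 20: ------
-----^
--*-*-
--*--*
---**-
------
step 21: ------
>----*
--*-*-
--*--*
---**-
------
step 22: ------
*----*
v-*-*-
--*--*
---**-
------
step 23: ------
*----*
*-*-*<
--*--*
---**-
------
step 24: ------
*----^
*-*-**
--*--*
---**-
------
step 25: ------
*---<-
*-*-**
--*--*
---**-
------
step 26: ----^-
*---*-
*-*-**
--*--*
---**-
------
step 27: ----*>
*---*-
*-*-**
--*--*
---**-
------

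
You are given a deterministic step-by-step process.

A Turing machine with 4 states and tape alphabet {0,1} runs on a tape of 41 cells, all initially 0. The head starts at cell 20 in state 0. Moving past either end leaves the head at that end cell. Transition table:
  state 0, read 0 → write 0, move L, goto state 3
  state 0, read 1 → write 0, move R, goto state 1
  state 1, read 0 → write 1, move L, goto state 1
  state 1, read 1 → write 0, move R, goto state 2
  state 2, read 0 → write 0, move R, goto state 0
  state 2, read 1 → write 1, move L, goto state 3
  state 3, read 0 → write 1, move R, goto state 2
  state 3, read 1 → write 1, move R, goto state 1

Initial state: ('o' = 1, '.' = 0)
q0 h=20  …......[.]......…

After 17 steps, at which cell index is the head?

25

gen 0: q0 h=20  …......[.]......…
gen 1: q3 h=19  …......[.]......…
gen 2: q2 h=20  ….....o[.]......…
gen 3: q0 h=21  …....o.[.]......…
gen 4: q3 h=20  ….....o[.]......…
gen 5: q2 h=21  …....oo[.]......…
gen 6: q0 h=22  …...oo.[.]......…
gen 7: q3 h=21  …....oo[.]......…
gen 8: q2 h=22  …...ooo[.]......…
gen 9: q0 h=23  …..ooo.[.]......…
gen 10: q3 h=22  …...ooo[.]......…
gen 11: q2 h=23  …..oooo[.]......…
gen 12: q0 h=24  ….oooo.[.]......…
gen 13: q3 h=23  …..oooo[.]......…
gen 14: q2 h=24  ….ooooo[.]......…
gen 15: q0 h=25  …ooooo.[.]......…
gen 16: q3 h=24  ….ooooo[.]......…
gen 17: q2 h=25  …oooooo[.]......…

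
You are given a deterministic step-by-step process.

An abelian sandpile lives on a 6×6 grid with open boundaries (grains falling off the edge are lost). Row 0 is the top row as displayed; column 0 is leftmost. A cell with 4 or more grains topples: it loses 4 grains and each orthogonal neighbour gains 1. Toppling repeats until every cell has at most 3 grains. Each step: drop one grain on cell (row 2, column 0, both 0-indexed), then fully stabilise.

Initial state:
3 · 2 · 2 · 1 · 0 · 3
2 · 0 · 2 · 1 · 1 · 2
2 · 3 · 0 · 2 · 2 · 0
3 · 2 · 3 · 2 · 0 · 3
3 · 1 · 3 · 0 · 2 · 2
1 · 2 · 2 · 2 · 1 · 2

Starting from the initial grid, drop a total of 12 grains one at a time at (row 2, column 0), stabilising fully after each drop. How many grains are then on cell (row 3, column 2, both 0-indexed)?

0) 3 · 2 · 2 · 1 · 0 · 3
2 · 0 · 2 · 1 · 1 · 2
2 · 3 · 0 · 2 · 2 · 0
3 · 2 · 3 · 2 · 0 · 3
3 · 1 · 3 · 0 · 2 · 2
1 · 2 · 2 · 2 · 1 · 2
1) 3 · 2 · 2 · 1 · 0 · 3
2 · 0 · 2 · 1 · 1 · 2
3 · 3 · 0 · 2 · 2 · 0
3 · 2 · 3 · 2 · 0 · 3
3 · 1 · 3 · 0 · 2 · 2
1 · 2 · 2 · 2 · 1 · 2
2) 3 · 2 · 2 · 1 · 0 · 3
3 · 1 · 2 · 1 · 1 · 2
2 · 1 · 2 · 2 · 2 · 0
2 · 2 · 1 · 3 · 0 · 3
1 · 0 · 1 · 1 · 2 · 2
2 · 3 · 3 · 2 · 1 · 2
3) 3 · 2 · 2 · 1 · 0 · 3
3 · 1 · 2 · 1 · 1 · 2
3 · 1 · 2 · 2 · 2 · 0
2 · 2 · 1 · 3 · 0 · 3
1 · 0 · 1 · 1 · 2 · 2
2 · 3 · 3 · 2 · 1 · 2
4) 0 · 3 · 2 · 1 · 0 · 3
1 · 2 · 2 · 1 · 1 · 2
1 · 2 · 2 · 2 · 2 · 0
3 · 2 · 1 · 3 · 0 · 3
1 · 0 · 1 · 1 · 2 · 2
2 · 3 · 3 · 2 · 1 · 2
5) 0 · 3 · 2 · 1 · 0 · 3
1 · 2 · 2 · 1 · 1 · 2
2 · 2 · 2 · 2 · 2 · 0
3 · 2 · 1 · 3 · 0 · 3
1 · 0 · 1 · 1 · 2 · 2
2 · 3 · 3 · 2 · 1 · 2
6) 0 · 3 · 2 · 1 · 0 · 3
1 · 2 · 2 · 1 · 1 · 2
3 · 2 · 2 · 2 · 2 · 0
3 · 2 · 1 · 3 · 0 · 3
1 · 0 · 1 · 1 · 2 · 2
2 · 3 · 3 · 2 · 1 · 2
7) 0 · 3 · 2 · 1 · 0 · 3
2 · 2 · 2 · 1 · 1 · 2
1 · 3 · 2 · 2 · 2 · 0
0 · 3 · 1 · 3 · 0 · 3
2 · 0 · 1 · 1 · 2 · 2
2 · 3 · 3 · 2 · 1 · 2
8) 0 · 3 · 2 · 1 · 0 · 3
2 · 2 · 2 · 1 · 1 · 2
2 · 3 · 2 · 2 · 2 · 0
0 · 3 · 1 · 3 · 0 · 3
2 · 0 · 1 · 1 · 2 · 2
2 · 3 · 3 · 2 · 1 · 2
9) 0 · 3 · 2 · 1 · 0 · 3
2 · 2 · 2 · 1 · 1 · 2
3 · 3 · 2 · 2 · 2 · 0
0 · 3 · 1 · 3 · 0 · 3
2 · 0 · 1 · 1 · 2 · 2
2 · 3 · 3 · 2 · 1 · 2
10) 0 · 3 · 2 · 1 · 0 · 3
3 · 3 · 2 · 1 · 1 · 2
1 · 1 · 3 · 2 · 2 · 0
2 · 0 · 2 · 3 · 0 · 3
2 · 1 · 1 · 1 · 2 · 2
2 · 3 · 3 · 2 · 1 · 2
11) 0 · 3 · 2 · 1 · 0 · 3
3 · 3 · 2 · 1 · 1 · 2
2 · 1 · 3 · 2 · 2 · 0
2 · 0 · 2 · 3 · 0 · 3
2 · 1 · 1 · 1 · 2 · 2
2 · 3 · 3 · 2 · 1 · 2
12) 0 · 3 · 2 · 1 · 0 · 3
3 · 3 · 2 · 1 · 1 · 2
3 · 1 · 3 · 2 · 2 · 0
2 · 0 · 2 · 3 · 0 · 3
2 · 1 · 1 · 1 · 2 · 2
2 · 3 · 3 · 2 · 1 · 2

2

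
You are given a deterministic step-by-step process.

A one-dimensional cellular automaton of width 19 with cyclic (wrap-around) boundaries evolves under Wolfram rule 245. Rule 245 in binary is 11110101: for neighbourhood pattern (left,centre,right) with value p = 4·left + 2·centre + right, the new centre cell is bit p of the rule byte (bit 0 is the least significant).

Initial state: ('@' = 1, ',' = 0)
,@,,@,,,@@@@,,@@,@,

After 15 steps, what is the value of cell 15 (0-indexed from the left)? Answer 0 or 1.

1

k=0  ,@,,@,,,@@@@,,@@,@,
k=1  ,@@,@@@,,@@@@,,@@@@
k=2  @,@@,@@@,,@@@@,,@@@
k=3  @@,@@,@@@,,@@@@,,@@
k=4  @@@,@@,@@@,,@@@@,,@
k=5  @@@@,@@,@@@,,@@@@,,
k=6  ,@@@@,@@,@@@,,@@@@,
k=7  ,,@@@@,@@,@@@,,@@@@
k=8  @,,@@@@,@@,@@@,,@@@
k=9  @@,,@@@@,@@,@@@,,@@
k=10  @@@,,@@@@,@@,@@@,,@
k=11  @@@@,,@@@@,@@,@@@,,
k=12  ,@@@@,,@@@@,@@,@@@,
k=13  ,,@@@@,,@@@@,@@,@@@
k=14  @,,@@@@,,@@@@,@@,@@
k=15  @@,,@@@@,,@@@@,@@,@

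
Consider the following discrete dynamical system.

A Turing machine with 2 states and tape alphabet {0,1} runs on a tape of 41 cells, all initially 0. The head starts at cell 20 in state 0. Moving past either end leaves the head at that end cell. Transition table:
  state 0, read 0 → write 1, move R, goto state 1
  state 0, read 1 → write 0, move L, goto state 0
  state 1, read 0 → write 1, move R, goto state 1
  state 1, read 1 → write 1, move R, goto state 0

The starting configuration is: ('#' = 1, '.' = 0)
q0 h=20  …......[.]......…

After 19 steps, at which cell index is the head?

39

step 0: q0 h=20  …......[.]......…
step 1: q1 h=21  ….....#[.]......…
step 2: q1 h=22  …....##[.]......…
step 3: q1 h=23  …...###[.]......…
step 4: q1 h=24  …..####[.]......…
step 5: q1 h=25  ….#####[.]......…
step 6: q1 h=26  …######[.]......…
step 7: q1 h=27  …######[.]......…
step 8: q1 h=28  …######[.]......…
step 9: q1 h=29  …######[.]......…
step 10: q1 h=30  …######[.]......…
step 11: q1 h=31  …######[.]......…
step 12: q1 h=32  …######[.]......…
step 13: q1 h=33  …######[.]......…
step 14: q1 h=34  …######[.]......|
step 15: q1 h=35  …######[.].....|
step 16: q1 h=36  …######[.]....|
step 17: q1 h=37  …######[.]...|
step 18: q1 h=38  …######[.]..|
step 19: q1 h=39  …######[.].|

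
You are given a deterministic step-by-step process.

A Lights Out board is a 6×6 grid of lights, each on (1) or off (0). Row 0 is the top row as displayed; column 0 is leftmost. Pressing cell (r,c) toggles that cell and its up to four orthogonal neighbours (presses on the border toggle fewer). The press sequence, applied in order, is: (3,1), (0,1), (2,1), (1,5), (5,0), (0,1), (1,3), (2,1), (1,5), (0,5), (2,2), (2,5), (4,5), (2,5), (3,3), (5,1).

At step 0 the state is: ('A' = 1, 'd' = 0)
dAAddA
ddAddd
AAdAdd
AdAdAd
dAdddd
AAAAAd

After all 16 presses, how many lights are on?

24

gen 0: dAAddA
ddAddd
AAdAdd
AdAdAd
dAdddd
AAAAAd
gen 1: dAAddA
ddAddd
AddAdd
dAddAd
dddddd
AAAAAd
gen 2: AddddA
dAAddd
AddAdd
dAddAd
dddddd
AAAAAd
gen 3: AddddA
ddAddd
dAAAdd
ddddAd
dddddd
AAAAAd
gen 4: Addddd
ddAdAA
dAAAdA
ddddAd
dddddd
AAAAAd
gen 5: Addddd
ddAdAA
dAAAdA
ddddAd
Addddd
ddAAAd
gen 6: dAAddd
dAAdAA
dAAAdA
ddddAd
Addddd
ddAAAd
gen 7: dAAAdd
dAdAdA
dAAddA
ddddAd
Addddd
ddAAAd
gen 8: dAAAdd
dddAdA
AddddA
dAddAd
Addddd
ddAAAd
gen 9: dAAAdA
dddAAd
Addddd
dAddAd
Addddd
ddAAAd
gen 10: dAAAAd
dddAAA
Addddd
dAddAd
Addddd
ddAAAd
gen 11: dAAAAd
ddAAAA
AAAAdd
dAAdAd
Addddd
ddAAAd
gen 12: dAAAAd
ddAAAd
AAAAAA
dAAdAA
Addddd
ddAAAd
gen 13: dAAAAd
ddAAAd
AAAAAA
dAAdAd
AdddAA
ddAAAA
gen 14: dAAAAd
ddAAAA
AAAAdd
dAAdAA
AdddAA
ddAAAA
gen 15: dAAAAd
ddAAAA
AAAddd
dAdAdA
AddAAA
ddAAAA
gen 16: dAAAAd
ddAAAA
AAAddd
dAdAdA
AAdAAA
AAdAAA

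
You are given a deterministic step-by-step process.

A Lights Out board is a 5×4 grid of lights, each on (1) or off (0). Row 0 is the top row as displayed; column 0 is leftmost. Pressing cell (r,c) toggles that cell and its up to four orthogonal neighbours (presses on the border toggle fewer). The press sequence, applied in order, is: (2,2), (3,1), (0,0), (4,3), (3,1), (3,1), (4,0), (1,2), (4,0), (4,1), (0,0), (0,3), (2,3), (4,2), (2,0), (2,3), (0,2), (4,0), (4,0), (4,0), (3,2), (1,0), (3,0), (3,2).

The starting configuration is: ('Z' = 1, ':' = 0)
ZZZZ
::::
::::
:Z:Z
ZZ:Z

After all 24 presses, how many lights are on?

9

[0] ZZZZ
::::
::::
:Z:Z
ZZ:Z
[1] ZZZZ
::Z:
:ZZZ
:ZZZ
ZZ:Z
[2] ZZZZ
::Z:
::ZZ
Z::Z
Z::Z
[3] ::ZZ
Z:Z:
::ZZ
Z::Z
Z::Z
[4] ::ZZ
Z:Z:
::ZZ
Z:::
Z:Z:
[5] ::ZZ
Z:Z:
:ZZZ
:ZZ:
ZZZ:
[6] ::ZZ
Z:Z:
::ZZ
Z:::
Z:Z:
[7] ::ZZ
Z:Z:
::ZZ
::::
:ZZ:
[8] :::Z
ZZ:Z
:::Z
::::
:ZZ:
[9] :::Z
ZZ:Z
:::Z
Z:::
Z:Z:
[10] :::Z
ZZ:Z
:::Z
ZZ::
:Z::
[11] ZZ:Z
:Z:Z
:::Z
ZZ::
:Z::
[12] ZZZ:
:Z::
:::Z
ZZ::
:Z::
[13] ZZZ:
:Z:Z
::Z:
ZZ:Z
:Z::
[14] ZZZ:
:Z:Z
::Z:
ZZZZ
::ZZ
[15] ZZZ:
ZZ:Z
ZZZ:
:ZZZ
::ZZ
[16] ZZZ:
ZZ::
ZZ:Z
:ZZ:
::ZZ
[17] Z::Z
ZZZ:
ZZ:Z
:ZZ:
::ZZ
[18] Z::Z
ZZZ:
ZZ:Z
ZZZ:
ZZZZ
[19] Z::Z
ZZZ:
ZZ:Z
:ZZ:
::ZZ
[20] Z::Z
ZZZ:
ZZ:Z
ZZZ:
ZZZZ
[21] Z::Z
ZZZ:
ZZZZ
Z::Z
ZZ:Z
[22] :::Z
::Z:
:ZZZ
Z::Z
ZZ:Z
[23] :::Z
::Z:
ZZZZ
:Z:Z
:Z:Z
[24] :::Z
::Z:
ZZ:Z
::Z:
:ZZZ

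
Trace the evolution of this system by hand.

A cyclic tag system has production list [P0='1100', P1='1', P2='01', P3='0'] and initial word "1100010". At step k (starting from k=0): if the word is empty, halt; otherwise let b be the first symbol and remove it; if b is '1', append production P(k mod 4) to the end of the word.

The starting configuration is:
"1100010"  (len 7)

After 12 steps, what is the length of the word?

7

gen 0: "1100010"  (len 7)
gen 1: "1000101100"  (len 10)
gen 2: "0001011001"  (len 10)
gen 3: "001011001"  (len 9)
gen 4: "01011001"  (len 8)
gen 5: "1011001"  (len 7)
gen 6: "0110011"  (len 7)
gen 7: "110011"  (len 6)
gen 8: "100110"  (len 6)
gen 9: "001101100"  (len 9)
gen 10: "01101100"  (len 8)
gen 11: "1101100"  (len 7)
gen 12: "1011000"  (len 7)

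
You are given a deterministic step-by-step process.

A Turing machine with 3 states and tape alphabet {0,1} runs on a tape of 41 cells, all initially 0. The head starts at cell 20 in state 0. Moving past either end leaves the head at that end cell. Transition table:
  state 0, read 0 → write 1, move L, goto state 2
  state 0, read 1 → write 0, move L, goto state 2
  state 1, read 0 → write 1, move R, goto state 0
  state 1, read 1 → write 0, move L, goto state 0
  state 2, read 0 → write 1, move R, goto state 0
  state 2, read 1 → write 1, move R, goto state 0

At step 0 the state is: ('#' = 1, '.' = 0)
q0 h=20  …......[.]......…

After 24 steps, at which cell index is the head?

k=0  q0 h=20  …......[.]......…
k=1  q2 h=19  …......[.]#.....…
k=2  q0 h=20  ….....#[#]......…
k=3  q2 h=19  …......[#]......…
k=4  q0 h=20  ….....#[.]......…
k=5  q2 h=19  …......[#]#.....…
k=6  q0 h=20  ….....#[#]......…
k=7  q2 h=19  …......[#]......…
k=8  q0 h=20  ….....#[.]......…
k=9  q2 h=19  …......[#]#.....…
k=10  q0 h=20  ….....#[#]......…
k=11  q2 h=19  …......[#]......…
k=12  q0 h=20  ….....#[.]......…
k=13  q2 h=19  …......[#]#.....…
k=14  q0 h=20  ….....#[#]......…
k=15  q2 h=19  …......[#]......…
k=16  q0 h=20  ….....#[.]......…
k=17  q2 h=19  …......[#]#.....…
k=18  q0 h=20  ….....#[#]......…
k=19  q2 h=19  …......[#]......…
k=20  q0 h=20  ….....#[.]......…
k=21  q2 h=19  …......[#]#.....…
k=22  q0 h=20  ….....#[#]......…
k=23  q2 h=19  …......[#]......…
k=24  q0 h=20  ….....#[.]......…

20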